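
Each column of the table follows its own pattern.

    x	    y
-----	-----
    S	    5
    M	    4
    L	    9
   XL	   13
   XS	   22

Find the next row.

S  35

Column x: runs through clothing sizes XS→XL; S, M, L, XL, XS → S.
Column y: 5, 4, 9, 13, 22 → 35 (each term is the sum of the two before it).
Combining the parts gives S  35.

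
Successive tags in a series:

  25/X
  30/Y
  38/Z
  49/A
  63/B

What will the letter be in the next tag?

C

First component — differences are 5, 8, 11, … (increasing by 3 each time): 25, 30, 38, 49, 63 → 80.
For the letter, letters move forward 1 place in the alphabet, wrapping Z→A: X, Y, Z, A, B → C.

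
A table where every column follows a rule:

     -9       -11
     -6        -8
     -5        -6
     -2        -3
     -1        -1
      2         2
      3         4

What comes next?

6  7

First component goes -9, -6, -5, -2, -1, 2, 3 → 6 (alternating steps +3, +1, +3, +1, …).
Second component: alternating steps +3, +2, +3, +2, …; -11, -8, -6, -3, -1, 2, 4 → 7.
Putting it together: 6  7.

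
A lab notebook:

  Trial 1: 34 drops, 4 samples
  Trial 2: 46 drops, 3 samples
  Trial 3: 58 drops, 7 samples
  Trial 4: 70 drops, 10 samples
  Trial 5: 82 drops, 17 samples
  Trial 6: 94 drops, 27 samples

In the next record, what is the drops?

For the drops, +12 each step: 34, 46, 58, 70, 82, 94 → 106.
Samples goes 4, 3, 7, 10, 17, 27 → 44 (each term is the sum of the two before it).

106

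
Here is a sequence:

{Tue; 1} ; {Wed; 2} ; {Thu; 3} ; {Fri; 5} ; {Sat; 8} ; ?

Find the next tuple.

Day: runs through the weekdays Mon→Sun; Tue, Wed, Thu, Fri, Sat → Sun.
Second slot: each term is the sum of the two before it, so 1, 2, 3, 5, 8 → 13.
Combining the parts gives {Sun; 13}.

{Sun; 13}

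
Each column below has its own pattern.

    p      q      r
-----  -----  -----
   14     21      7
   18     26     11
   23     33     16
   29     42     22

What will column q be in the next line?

53

Column q: differences are 5, 7, 9, … (increasing by 2 each time); 21, 26, 33, 42 → 53.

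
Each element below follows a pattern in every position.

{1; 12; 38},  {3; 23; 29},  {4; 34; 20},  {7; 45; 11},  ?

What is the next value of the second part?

Second part: 12, 23, 34, 45 → 56 (+11 each step).

56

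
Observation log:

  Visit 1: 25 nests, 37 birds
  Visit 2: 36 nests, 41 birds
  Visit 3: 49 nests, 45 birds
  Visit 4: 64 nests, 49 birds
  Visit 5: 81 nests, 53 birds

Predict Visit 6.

100 nests, 57 birds

Nests — perfect squares: 5², 6², 7², …: 25, 36, 49, 64, 81 → 100.
Birds — +4 each step: 37, 41, 45, 49, 53 → 57.
Combining the parts gives 100 nests, 57 birds.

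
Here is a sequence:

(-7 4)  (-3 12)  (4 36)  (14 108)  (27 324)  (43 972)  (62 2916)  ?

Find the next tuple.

First value — differences are 4, 7, 10, … (increasing by 3 each time): -7, -3, 4, 14, 27, 43, 62 → 84.
Second value: ×3 each step, so 4, 12, 36, 108, 324, 972, 2916 → 8748.
So the next tuple is (84 8748).

(84 8748)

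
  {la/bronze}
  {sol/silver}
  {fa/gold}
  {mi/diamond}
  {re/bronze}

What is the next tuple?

For the note, runs backward through the solfège scale do→ti: la, sol, fa, mi, re → do.
Rank goes bronze, silver, gold, diamond, bronze → silver (repeats bronze → silver → gold → diamond).
So the next tuple is {do/silver}.

{do/silver}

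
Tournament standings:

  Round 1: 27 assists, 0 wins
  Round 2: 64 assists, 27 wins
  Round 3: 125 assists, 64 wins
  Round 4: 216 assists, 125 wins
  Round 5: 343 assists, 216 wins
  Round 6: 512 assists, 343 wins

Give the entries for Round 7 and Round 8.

729 assists, 512 wins; 1000 assists, 729 wins

Assists: 27, 64, 125, 216, 343, 512 → 729 → 1000 (perfect cubes: 3³, 4³, 5³, …).
Wins — always the previous value of the assists: 0, 27, 64, 125, 216, 343 → 512 → 729.
So the next two records are 729 assists, 512 wins and 1000 assists, 729 wins.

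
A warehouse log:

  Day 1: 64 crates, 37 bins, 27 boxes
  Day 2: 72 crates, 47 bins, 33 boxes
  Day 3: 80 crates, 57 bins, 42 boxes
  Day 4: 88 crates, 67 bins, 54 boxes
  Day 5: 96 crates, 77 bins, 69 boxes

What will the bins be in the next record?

Crates — +8 each step: 64, 72, 80, 88, 96 → 104.
For the bins, +10 each step: 37, 47, 57, 67, 77 → 87.
Boxes: differences are 6, 9, 12, … (increasing by 3 each time); 27, 33, 42, 54, 69 → 87.

87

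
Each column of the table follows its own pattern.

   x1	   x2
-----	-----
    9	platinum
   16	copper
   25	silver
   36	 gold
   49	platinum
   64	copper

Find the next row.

For the column x1, perfect squares: 3², 4², 5², …: 9, 16, 25, 36, 49, 64 → 81.
For the column x2, repeats platinum → copper → silver → gold: platinum, copper, silver, gold, platinum, copper → silver.
Combining the parts gives 81  silver.

81  silver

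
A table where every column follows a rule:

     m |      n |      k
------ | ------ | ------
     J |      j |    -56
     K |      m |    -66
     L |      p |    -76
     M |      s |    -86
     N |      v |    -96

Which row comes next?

O  y  -106

For the column m, letters move forward 1 place in the alphabet: J, K, L, M, N → O.
Column n: letters move forward 3 places in the alphabet, so j, m, p, s, v → y.
Column k: −10 each step; -56, -66, -76, -86, -96 → -106.
Putting it together: O  y  -106.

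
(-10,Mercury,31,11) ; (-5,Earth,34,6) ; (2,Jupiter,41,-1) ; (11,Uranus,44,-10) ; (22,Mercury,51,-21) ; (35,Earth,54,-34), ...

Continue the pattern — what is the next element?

First coordinate: -10, -5, 2, 11, 22, 35 → 50 (differences are 5, 7, 9, … (increasing by 2 each time)).
Planet: repeats Mercury → Earth → Jupiter → Uranus; Mercury, Earth, Jupiter, Uranus, Mercury, Earth → Jupiter.
Third coordinate — alternating steps +3, +7, +3, +7, …: 31, 34, 41, 44, 51, 54 → 61.
Fourth coordinate: together with the first coordinate always sums to 1; 11, 6, -1, -10, -21, -34 → -49.
Putting it together: (50,Jupiter,61,-49).

(50,Jupiter,61,-49)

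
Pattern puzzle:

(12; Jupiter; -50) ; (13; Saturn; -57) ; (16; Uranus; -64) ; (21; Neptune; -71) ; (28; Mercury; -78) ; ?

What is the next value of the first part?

First part: differences are 1, 3, 5, … (increasing by 2 each time); 12, 13, 16, 21, 28 → 37.
Planet: runs through the planets Mercury→Neptune, so Jupiter, Saturn, Uranus, Neptune, Mercury → Venus.
Third part: −7 each step; -50, -57, -64, -71, -78 → -85.

37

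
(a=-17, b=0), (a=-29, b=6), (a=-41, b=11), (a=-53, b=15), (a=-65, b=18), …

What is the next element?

A — −12 each step: -17, -29, -41, -53, -65 → -77.
B — differences are 6, 5, 4, … (decreasing by 1 each time): 0, 6, 11, 15, 18 → 20.
So the next element is (a=-77, b=20).

(a=-77, b=20)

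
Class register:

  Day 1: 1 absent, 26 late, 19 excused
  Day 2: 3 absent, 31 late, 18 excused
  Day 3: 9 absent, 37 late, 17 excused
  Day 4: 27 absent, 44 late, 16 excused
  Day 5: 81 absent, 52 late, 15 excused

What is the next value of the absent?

Absent: ×3 each step; 1, 3, 9, 27, 81 → 243.

243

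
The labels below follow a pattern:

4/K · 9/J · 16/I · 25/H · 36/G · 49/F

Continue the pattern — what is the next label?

64/E

First component goes 4, 9, 16, 25, 36, 49 → 64 (perfect squares: 2², 3², 4², …).
Letter: letters move back 1 place in the alphabet; K, J, I, H, G, F → E.
So the next label is 64/E.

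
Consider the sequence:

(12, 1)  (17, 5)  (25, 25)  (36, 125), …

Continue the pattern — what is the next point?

(50, 625)

First entry: 12, 17, 25, 36 → 50 (differences are 5, 8, 11, … (increasing by 3 each time)).
Second entry: 1, 5, 25, 125 → 625 (×5 each step).
Putting it together: (50, 625).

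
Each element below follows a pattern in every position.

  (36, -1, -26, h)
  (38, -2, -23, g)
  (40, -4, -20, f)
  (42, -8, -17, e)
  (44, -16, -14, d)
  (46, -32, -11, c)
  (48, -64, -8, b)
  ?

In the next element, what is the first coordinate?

First coordinate: +2 each step, so 36, 38, 40, 42, 44, 46, 48 → 50.
Second coordinate: -1, -2, -4, -8, -16, -32, -64 → -128 (×2 each step).
Third coordinate — +3 each step: -26, -23, -20, -17, -14, -11, -8 → -5.
Letter goes h, g, f, e, d, c, b → a (letters move back 1 place in the alphabet).

50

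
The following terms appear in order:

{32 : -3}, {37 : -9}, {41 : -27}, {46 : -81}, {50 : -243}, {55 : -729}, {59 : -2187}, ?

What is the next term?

First entry — alternating steps +5, +4, +5, +4, …: 32, 37, 41, 46, 50, 55, 59 → 64.
Second entry: ×3 each step; -3, -9, -27, -81, -243, -729, -2187 → -6561.
So the next term is {64 : -6561}.

{64 : -6561}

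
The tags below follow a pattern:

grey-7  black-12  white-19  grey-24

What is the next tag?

Shade: grey, black, white, grey → black (repeats grey → black → white).
Second component — alternating steps +5, +7, +5, +7, …: 7, 12, 19, 24 → 31.
So the next tag is black-31.

black-31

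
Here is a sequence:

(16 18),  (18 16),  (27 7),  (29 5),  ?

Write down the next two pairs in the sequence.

First entry: alternating steps +2, +9, +2, +9, …; 16, 18, 27, 29 → 38 → 40.
Second entry: 18, 16, 7, 5 → -4 → -6 (together with the first entry always sums to 34).
Putting the parts together: (38 -4) and then (40 -6).

(38 -4), (40 -6)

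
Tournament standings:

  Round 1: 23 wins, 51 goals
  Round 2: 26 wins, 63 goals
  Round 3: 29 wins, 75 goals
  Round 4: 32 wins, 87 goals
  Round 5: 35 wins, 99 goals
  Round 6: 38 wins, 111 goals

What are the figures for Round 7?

41 wins, 123 goals

Wins: 23, 26, 29, 32, 35, 38 → 41 (+3 each step).
Goals: +12 each step, so 51, 63, 75, 87, 99, 111 → 123.
So the next row is 41 wins, 123 goals.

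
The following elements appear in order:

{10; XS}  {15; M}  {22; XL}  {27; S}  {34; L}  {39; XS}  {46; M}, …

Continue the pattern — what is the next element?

For the first slot, alternating steps +5, +7, +5, +7, …: 10, 15, 22, 27, 34, 39, 46 → 51.
Size: XS, M, XL, S, L, XS, M → XL (repeats XS → M → XL → S → L).
Combining the parts gives {51; XL}.

{51; XL}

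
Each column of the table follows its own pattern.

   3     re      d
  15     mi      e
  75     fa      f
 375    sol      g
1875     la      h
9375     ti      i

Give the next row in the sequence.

46875  do  j

First component: ×5 each step, so 3, 15, 75, 375, 1875, 9375 → 46875.
Note: runs through the solfège scale do→ti; re, mi, fa, sol, la, ti → do.
Letter: letters move forward 1 place in the alphabet; d, e, f, g, h, i → j.
So the next row is 46875  do  j.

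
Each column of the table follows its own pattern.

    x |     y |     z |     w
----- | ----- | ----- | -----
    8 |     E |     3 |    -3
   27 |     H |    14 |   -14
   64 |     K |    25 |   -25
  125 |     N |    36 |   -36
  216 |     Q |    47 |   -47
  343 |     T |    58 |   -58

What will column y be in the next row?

W

Column x: perfect cubes: 2³, 3³, 4³, …; 8, 27, 64, 125, 216, 343 → 512.
Column y: letters move forward 3 places in the alphabet; E, H, K, N, Q, T → W.
Column z: 3, 14, 25, 36, 47, 58 → 69 (+11 each step).
Column w: -3, -14, -25, -36, -47, -58 → -69 (always the negative of the column z).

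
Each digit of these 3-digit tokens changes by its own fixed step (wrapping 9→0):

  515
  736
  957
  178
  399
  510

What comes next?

First digit: +2 each step, mod 10; 5, 7, 9, 1, 3, 5 → 7.
Second digit — +2 each step, mod 10: 1, 3, 5, 7, 9, 1 → 3.
Third digit: 5, 6, 7, 8, 9, 0 → 1 (+1 each step, mod 10).
So the next token is 731.

731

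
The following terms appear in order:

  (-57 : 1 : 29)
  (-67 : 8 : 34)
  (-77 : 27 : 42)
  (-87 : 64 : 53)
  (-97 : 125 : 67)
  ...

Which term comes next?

First component: -57, -67, -77, -87, -97 → -107 (−10 each step).
For the second component, perfect cubes: 1³, 2³, 3³, …: 1, 8, 27, 64, 125 → 216.
Third component goes 29, 34, 42, 53, 67 → 84 (differences are 5, 8, 11, … (increasing by 3 each time)).
So the next term is (-107 : 216 : 84).

(-107 : 216 : 84)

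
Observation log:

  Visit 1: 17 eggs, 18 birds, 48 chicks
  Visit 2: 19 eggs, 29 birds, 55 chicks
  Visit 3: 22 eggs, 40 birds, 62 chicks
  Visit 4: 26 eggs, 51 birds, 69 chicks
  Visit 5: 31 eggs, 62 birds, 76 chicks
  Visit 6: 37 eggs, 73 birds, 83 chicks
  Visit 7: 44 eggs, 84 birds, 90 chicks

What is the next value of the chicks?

Chicks goes 48, 55, 62, 69, 76, 83, 90 → 97 (+7 each step).

97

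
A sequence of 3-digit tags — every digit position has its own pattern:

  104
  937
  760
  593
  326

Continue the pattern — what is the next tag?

First digit goes 1, 9, 7, 5, 3 → 1 (−2 each step, mod 10).
Second digit: 0, 3, 6, 9, 2 → 5 (+3 each step, mod 10).
For the third digit, +3 each step, mod 10: 4, 7, 0, 3, 6 → 9.
So the next tag is 159.

159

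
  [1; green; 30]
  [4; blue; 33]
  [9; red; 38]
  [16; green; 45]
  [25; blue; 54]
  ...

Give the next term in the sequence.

For the first value, perfect squares: 1², 2², 3², …: 1, 4, 9, 16, 25 → 36.
Colour goes green, blue, red, green, blue → red (repeats green → blue → red).
Third value: differences are 3, 5, 7, … (increasing by 2 each time), so 30, 33, 38, 45, 54 → 65.
Putting it together: [36; red; 65].

[36; red; 65]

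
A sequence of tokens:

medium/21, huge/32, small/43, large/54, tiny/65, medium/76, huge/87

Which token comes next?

For the size, repeats medium → huge → small → large → tiny: medium, huge, small, large, tiny, medium, huge → small.
Second component: 21, 32, 43, 54, 65, 76, 87 → 98 (+11 each step).
So the next token is small/98.

small/98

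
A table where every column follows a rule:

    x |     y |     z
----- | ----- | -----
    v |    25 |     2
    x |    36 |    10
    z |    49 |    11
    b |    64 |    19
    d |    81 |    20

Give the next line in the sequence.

For the column x, letters move forward 2 places in the alphabet, wrapping Z→A: v, x, z, b, d → f.
Column y goes 25, 36, 49, 64, 81 → 100 (perfect squares: 5², 6², 7², …).
Column z: 2, 10, 11, 19, 20 → 28 (alternating steps +8, +1, +8, +1, …).
So the next line is f  100  28.

f  100  28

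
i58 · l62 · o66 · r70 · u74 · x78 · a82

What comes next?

Letter: letters move forward 3 places in the alphabet, wrapping Z→A, so i, l, o, r, u, x, a → d.
Second component: 58, 62, 66, 70, 74, 78, 82 → 86 (+4 each step).
Putting it together: d86.

d86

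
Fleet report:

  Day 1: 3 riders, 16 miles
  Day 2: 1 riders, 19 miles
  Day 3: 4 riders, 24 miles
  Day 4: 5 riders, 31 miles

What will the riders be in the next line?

9

Riders: 3, 1, 4, 5 → 9 (each term is the sum of the two before it).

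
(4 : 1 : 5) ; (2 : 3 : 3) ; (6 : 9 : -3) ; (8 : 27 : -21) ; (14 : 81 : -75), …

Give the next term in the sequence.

(22 : 243 : -237)

First coordinate — each term is the sum of the two before it: 4, 2, 6, 8, 14 → 22.
Second coordinate — ×3 each step: 1, 3, 9, 27, 81 → 243.
Third coordinate: together with the second coordinate always sums to 6, so 5, 3, -3, -21, -75 → -237.
Putting it together: (22 : 243 : -237).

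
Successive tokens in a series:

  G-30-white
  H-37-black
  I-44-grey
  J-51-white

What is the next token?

K-58-black

Letter: letters move forward 1 place in the alphabet, so G, H, I, J → K.
Second component: +7 each step; 30, 37, 44, 51 → 58.
Shade goes white, black, grey, white → black (repeats white → black → grey).
So the next token is K-58-black.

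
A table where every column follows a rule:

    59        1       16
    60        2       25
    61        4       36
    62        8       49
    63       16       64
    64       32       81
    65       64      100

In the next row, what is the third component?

Third component goes 16, 25, 36, 49, 64, 81, 100 → 121 (perfect squares: 4², 5², 6², …).

121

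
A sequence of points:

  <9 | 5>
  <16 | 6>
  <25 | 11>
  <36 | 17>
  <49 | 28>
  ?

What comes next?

First slot: perfect squares: 3², 4², 5², …; 9, 16, 25, 36, 49 → 64.
Second slot: each term is the sum of the two before it, so 5, 6, 11, 17, 28 → 45.
So the next point is <64 | 45>.

<64 | 45>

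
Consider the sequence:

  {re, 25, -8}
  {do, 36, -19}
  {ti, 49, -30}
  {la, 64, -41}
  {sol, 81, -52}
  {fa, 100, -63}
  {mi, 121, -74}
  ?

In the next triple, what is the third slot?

-85

For the third slot, −11 each step: -8, -19, -30, -41, -52, -63, -74 → -85.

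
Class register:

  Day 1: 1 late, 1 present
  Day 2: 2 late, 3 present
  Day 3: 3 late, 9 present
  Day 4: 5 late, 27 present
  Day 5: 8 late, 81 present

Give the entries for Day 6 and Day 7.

Late: 1, 2, 3, 5, 8 → 13 → 21 (each term is the sum of the two before it).
Present: 1, 3, 9, 27, 81 → 243 → 729 (×3 each step).
So the next two lines are 13 late, 243 present and 21 late, 729 present.

13 late, 243 present; 21 late, 729 present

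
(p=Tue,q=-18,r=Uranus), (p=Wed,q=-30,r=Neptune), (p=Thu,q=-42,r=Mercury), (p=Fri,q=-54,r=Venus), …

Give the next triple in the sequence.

(p=Sat,q=-66,r=Earth)

P goes Tue, Wed, Thu, Fri → Sat (runs through the weekdays Mon→Sun).
Q: −12 each step, so -18, -30, -42, -54 → -66.
R: runs through the planets Mercury→Neptune, so Uranus, Neptune, Mercury, Venus → Earth.
Combining the parts gives (p=Sat,q=-66,r=Earth).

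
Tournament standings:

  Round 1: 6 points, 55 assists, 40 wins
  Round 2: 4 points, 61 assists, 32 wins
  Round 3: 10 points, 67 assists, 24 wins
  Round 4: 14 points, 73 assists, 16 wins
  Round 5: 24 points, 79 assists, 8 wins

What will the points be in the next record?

38

Points: each term is the sum of the two before it; 6, 4, 10, 14, 24 → 38.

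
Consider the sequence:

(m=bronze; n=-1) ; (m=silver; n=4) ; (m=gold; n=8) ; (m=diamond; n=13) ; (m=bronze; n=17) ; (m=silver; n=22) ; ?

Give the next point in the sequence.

M — repeats bronze → silver → gold → diamond: bronze, silver, gold, diamond, bronze, silver → gold.
N goes -1, 4, 8, 13, 17, 22 → 26 (alternating steps +5, +4, +5, +4, …).
Combining the parts gives (m=gold; n=26).

(m=gold; n=26)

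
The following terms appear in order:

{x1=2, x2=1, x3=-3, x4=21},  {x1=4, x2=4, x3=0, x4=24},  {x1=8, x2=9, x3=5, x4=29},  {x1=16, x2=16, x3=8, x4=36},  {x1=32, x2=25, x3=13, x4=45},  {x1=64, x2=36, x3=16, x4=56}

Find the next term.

{x1=128, x2=49, x3=21, x4=69}

For the x1, ×2 each step: 2, 4, 8, 16, 32, 64 → 128.
X2 goes 1, 4, 9, 16, 25, 36 → 49 (perfect squares: 1², 2², 3², …).
X3: alternating steps +3, +5, +3, +5, …; -3, 0, 5, 8, 13, 16 → 21.
X4: differences are 3, 5, 7, … (increasing by 2 each time), so 21, 24, 29, 36, 45, 56 → 69.
So the next term is {x1=128, x2=49, x3=21, x4=69}.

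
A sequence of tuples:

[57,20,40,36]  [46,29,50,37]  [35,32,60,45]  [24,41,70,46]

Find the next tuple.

[13,44,80,54]

First value: −11 each step, so 57, 46, 35, 24 → 13.
Second value: 20, 29, 32, 41 → 44 (alternating steps +9, +3, +9, +3, …).
Third value: 40, 50, 60, 70 → 80 (+10 each step).
Fourth value — alternating steps +1, +8, +1, +8, …: 36, 37, 45, 46 → 54.
So the next tuple is [13,44,80,54].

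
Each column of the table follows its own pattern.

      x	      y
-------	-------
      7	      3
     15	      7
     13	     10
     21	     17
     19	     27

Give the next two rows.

Column x goes 7, 15, 13, 21, 19 → 27 → 25 (alternating steps +8, −2, +8, −2, …).
Column y — each term is the sum of the two before it: 3, 7, 10, 17, 27 → 44 → 71.
So the next two rows are 27  44 and 25  71.

27  44; 25  71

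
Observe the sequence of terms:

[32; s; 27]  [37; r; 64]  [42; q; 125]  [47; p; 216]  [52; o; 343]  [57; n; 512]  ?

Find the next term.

First entry goes 32, 37, 42, 47, 52, 57 → 62 (+5 each step).
Letter: letters move back 1 place in the alphabet; s, r, q, p, o, n → m.
Third entry: perfect cubes: 3³, 4³, 5³, …, so 27, 64, 125, 216, 343, 512 → 729.
So the next term is [62; m; 729].

[62; m; 729]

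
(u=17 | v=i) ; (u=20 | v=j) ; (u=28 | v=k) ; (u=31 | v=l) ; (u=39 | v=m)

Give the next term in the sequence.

U: 17, 20, 28, 31, 39 → 42 (alternating steps +3, +8, +3, +8, …).
V: letters move forward 1 place in the alphabet; i, j, k, l, m → n.
So the next term is (u=42 | v=n).

(u=42 | v=n)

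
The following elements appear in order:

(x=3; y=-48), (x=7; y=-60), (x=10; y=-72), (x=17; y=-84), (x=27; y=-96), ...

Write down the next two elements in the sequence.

X — each term is the sum of the two before it: 3, 7, 10, 17, 27 → 44 → 71.
Y — −12 each step: -48, -60, -72, -84, -96 → -108 → -120.
So the next two elements are (x=44; y=-108) and (x=71; y=-120).

(x=44; y=-108), (x=71; y=-120)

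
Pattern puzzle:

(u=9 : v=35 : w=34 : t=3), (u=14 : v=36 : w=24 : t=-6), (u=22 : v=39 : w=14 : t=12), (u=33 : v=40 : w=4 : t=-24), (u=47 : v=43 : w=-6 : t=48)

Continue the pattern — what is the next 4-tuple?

(u=64 : v=44 : w=-16 : t=-96)

U: differences are 5, 8, 11, … (increasing by 3 each time), so 9, 14, 22, 33, 47 → 64.
V goes 35, 36, 39, 40, 43 → 44 (alternating steps +1, +3, +1, +3, …).
W — −10 each step: 34, 24, 14, 4, -6 → -16.
T: 3, -6, 12, -24, 48 → -96 (×(-2) each step).
Combining the parts gives (u=64 : v=44 : w=-16 : t=-96).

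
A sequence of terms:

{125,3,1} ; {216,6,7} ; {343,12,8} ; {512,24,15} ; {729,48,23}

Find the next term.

{1000,96,38}

First component: perfect cubes: 5³, 6³, 7³, …, so 125, 216, 343, 512, 729 → 1000.
Second component: ×2 each step; 3, 6, 12, 24, 48 → 96.
Third component: 1, 7, 8, 15, 23 → 38 (each term is the sum of the two before it).
Putting it together: {1000,96,38}.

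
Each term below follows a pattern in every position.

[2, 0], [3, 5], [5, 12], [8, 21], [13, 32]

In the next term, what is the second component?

45

Second component: differences are 5, 7, 9, … (increasing by 2 each time), so 0, 5, 12, 21, 32 → 45.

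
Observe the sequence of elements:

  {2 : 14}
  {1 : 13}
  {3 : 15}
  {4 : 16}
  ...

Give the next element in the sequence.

{7 : 19}

First component: 2, 1, 3, 4 → 7 (each term is the sum of the two before it).
Second component — always 12 more than the first component: 14, 13, 15, 16 → 19.
Combining the parts gives {7 : 19}.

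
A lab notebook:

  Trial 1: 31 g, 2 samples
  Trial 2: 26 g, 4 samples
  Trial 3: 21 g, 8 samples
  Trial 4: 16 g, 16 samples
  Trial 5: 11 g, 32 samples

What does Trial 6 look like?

6 g, 64 samples

G goes 31, 26, 21, 16, 11 → 6 (−5 each step).
Samples goes 2, 4, 8, 16, 32 → 64 (×2 each step).
Combining the parts gives 6 g, 64 samples.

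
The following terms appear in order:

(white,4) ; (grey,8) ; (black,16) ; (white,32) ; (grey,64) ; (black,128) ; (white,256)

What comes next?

(grey,512)

For the shade, repeats white → grey → black: white, grey, black, white, grey, black, white → grey.
Second coordinate: ×2 each step, so 4, 8, 16, 32, 64, 128, 256 → 512.
Combining the parts gives (grey,512).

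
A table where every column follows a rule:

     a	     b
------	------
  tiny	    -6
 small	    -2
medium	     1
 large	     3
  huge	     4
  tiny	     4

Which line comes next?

small  3

Column a: tiny, small, medium, large, huge, tiny → small (repeats tiny → small → medium → large → huge).
Column b: differences are 4, 3, 2, … (decreasing by 1 each time), so -6, -2, 1, 3, 4, 4 → 3.
Combining the parts gives small  3.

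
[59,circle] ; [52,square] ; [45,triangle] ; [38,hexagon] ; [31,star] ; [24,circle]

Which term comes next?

[17,square]

First coordinate goes 59, 52, 45, 38, 31, 24 → 17 (−7 each step).
For the shape, repeats circle → square → triangle → hexagon → star: circle, square, triangle, hexagon, star, circle → square.
Combining the parts gives [17,square].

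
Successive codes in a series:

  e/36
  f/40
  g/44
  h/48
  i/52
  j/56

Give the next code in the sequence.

k/60

Letter: e, f, g, h, i, j → k (letters move forward 1 place in the alphabet).
Second component: +4 each step; 36, 40, 44, 48, 52, 56 → 60.
Putting it together: k/60.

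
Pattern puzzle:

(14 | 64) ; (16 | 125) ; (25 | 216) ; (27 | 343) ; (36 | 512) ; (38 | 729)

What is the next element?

First part: 14, 16, 25, 27, 36, 38 → 47 (alternating steps +2, +9, +2, +9, …).
Second part: perfect cubes: 4³, 5³, 6³, …, so 64, 125, 216, 343, 512, 729 → 1000.
Combining the parts gives (47 | 1000).

(47 | 1000)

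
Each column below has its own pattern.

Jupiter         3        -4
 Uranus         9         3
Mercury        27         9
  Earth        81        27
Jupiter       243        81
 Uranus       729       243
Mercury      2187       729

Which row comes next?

Earth  6561  2187

For the planet, repeats Jupiter → Uranus → Mercury → Earth: Jupiter, Uranus, Mercury, Earth, Jupiter, Uranus, Mercury → Earth.
Second component — ×3 each step: 3, 9, 27, 81, 243, 729, 2187 → 6561.
Third component: always the previous value of the second component, so -4, 3, 9, 27, 81, 243, 729 → 2187.
So the next row is Earth  6561  2187.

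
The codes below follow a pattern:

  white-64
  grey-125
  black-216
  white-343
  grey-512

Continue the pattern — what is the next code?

black-729

Shade: repeats white → grey → black; white, grey, black, white, grey → black.
Second component: perfect cubes: 4³, 5³, 6³, …; 64, 125, 216, 343, 512 → 729.
Combining the parts gives black-729.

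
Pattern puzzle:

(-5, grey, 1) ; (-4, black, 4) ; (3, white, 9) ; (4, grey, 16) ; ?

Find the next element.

(11, black, 25)

First part: alternating steps +1, +7, +1, +7, …, so -5, -4, 3, 4 → 11.
Shade: grey, black, white, grey → black (repeats grey → black → white).
For the third part, perfect squares: 1², 2², 3², …: 1, 4, 9, 16 → 25.
Combining the parts gives (11, black, 25).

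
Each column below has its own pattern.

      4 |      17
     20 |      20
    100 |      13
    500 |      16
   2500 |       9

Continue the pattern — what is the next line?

For the first component, ×5 each step: 4, 20, 100, 500, 2500 → 12500.
Second component: 17, 20, 13, 16, 9 → 12 (alternating steps +3, −7, +3, −7, …).
Combining the parts gives 12500  12.

12500  12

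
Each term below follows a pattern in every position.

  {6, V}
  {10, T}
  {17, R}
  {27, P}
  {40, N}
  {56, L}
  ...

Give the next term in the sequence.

First value: 6, 10, 17, 27, 40, 56 → 75 (differences are 4, 7, 10, … (increasing by 3 each time)).
Letter: V, T, R, P, N, L → J (letters move back 2 places in the alphabet).
Combining the parts gives {75, J}.

{75, J}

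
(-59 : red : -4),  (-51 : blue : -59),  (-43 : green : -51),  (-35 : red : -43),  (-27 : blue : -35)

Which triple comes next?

(-19 : green : -27)

First slot: +8 each step, so -59, -51, -43, -35, -27 → -19.
For the colour, repeats red → blue → green: red, blue, green, red, blue → green.
Third slot: always the previous value of the first slot, so -4, -59, -51, -43, -35 → -27.
Combining the parts gives (-19 : green : -27).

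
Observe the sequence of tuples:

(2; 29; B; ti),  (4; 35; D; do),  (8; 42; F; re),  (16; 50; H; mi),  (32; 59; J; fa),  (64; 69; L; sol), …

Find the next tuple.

(128; 80; N; la)

First slot goes 2, 4, 8, 16, 32, 64 → 128 (×2 each step).
Second slot: 29, 35, 42, 50, 59, 69 → 80 (differences are 6, 7, 8, … (increasing by 1 each time)).
For the letter, letters move forward 2 places in the alphabet: B, D, F, H, J, L → N.
Note goes ti, do, re, mi, fa, sol → la (runs through the solfège scale do→ti).
So the next tuple is (128; 80; N; la).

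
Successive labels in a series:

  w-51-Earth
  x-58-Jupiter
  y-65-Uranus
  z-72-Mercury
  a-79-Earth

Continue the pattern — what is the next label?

b-86-Jupiter

Letter: letters move forward 1 place in the alphabet, wrapping Z→A, so w, x, y, z, a → b.
Second component — +7 each step: 51, 58, 65, 72, 79 → 86.
Planet — repeats Earth → Jupiter → Uranus → Mercury: Earth, Jupiter, Uranus, Mercury, Earth → Jupiter.
Putting it together: b-86-Jupiter.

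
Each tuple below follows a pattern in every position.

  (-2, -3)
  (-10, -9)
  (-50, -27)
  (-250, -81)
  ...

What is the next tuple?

(-1250, -243)

First slot: ×5 each step; -2, -10, -50, -250 → -1250.
For the second slot, ×3 each step: -3, -9, -27, -81 → -243.
So the next tuple is (-1250, -243).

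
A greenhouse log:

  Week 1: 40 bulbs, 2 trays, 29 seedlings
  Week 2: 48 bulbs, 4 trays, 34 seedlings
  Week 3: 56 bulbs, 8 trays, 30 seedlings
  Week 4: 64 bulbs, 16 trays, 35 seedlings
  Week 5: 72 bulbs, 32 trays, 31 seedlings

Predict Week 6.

80 bulbs, 64 trays, 36 seedlings

Bulbs: +8 each step; 40, 48, 56, 64, 72 → 80.
Trays — ×2 each step: 2, 4, 8, 16, 32 → 64.
Seedlings goes 29, 34, 30, 35, 31 → 36 (alternating steps +5, −4, +5, −4, …).
Putting it together: 80 bulbs, 64 trays, 36 seedlings.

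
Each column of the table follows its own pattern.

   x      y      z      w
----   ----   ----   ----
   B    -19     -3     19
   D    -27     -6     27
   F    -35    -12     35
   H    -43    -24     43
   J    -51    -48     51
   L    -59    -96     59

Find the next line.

Column x — letters move forward 2 places in the alphabet: B, D, F, H, J, L → N.
Column y: -19, -27, -35, -43, -51, -59 → -67 (−8 each step).
For the column z, ×2 each step: -3, -6, -12, -24, -48, -96 → -192.
Column w — always the negative of the column y: 19, 27, 35, 43, 51, 59 → 67.
Putting it together: N  -67  -192  67.

N  -67  -192  67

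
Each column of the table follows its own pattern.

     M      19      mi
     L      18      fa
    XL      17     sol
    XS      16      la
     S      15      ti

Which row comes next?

Size goes M, L, XL, XS, S → M (runs through clothing sizes XS→XL).
Second component: 19, 18, 17, 16, 15 → 14 (−1 each step).
Note: runs through the solfège scale do→ti; mi, fa, sol, la, ti → do.
So the next row is M  14  do.

M  14  do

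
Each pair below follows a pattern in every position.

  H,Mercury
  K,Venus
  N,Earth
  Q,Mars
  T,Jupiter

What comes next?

Letter: letters move forward 3 places in the alphabet, so H, K, N, Q, T → W.
For the planet, runs through the planets Mercury→Neptune: Mercury, Venus, Earth, Mars, Jupiter → Saturn.
So the next pair is W,Saturn.

W,Saturn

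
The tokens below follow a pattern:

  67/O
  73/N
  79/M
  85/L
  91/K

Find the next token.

First component: +6 each step, so 67, 73, 79, 85, 91 → 97.
For the letter, letters move back 1 place in the alphabet: O, N, M, L, K → J.
Combining the parts gives 97/J.

97/J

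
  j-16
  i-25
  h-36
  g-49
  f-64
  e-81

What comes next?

d-100

Letter goes j, i, h, g, f, e → d (letters move back 1 place in the alphabet).
Second component: perfect squares: 4², 5², 6², …, so 16, 25, 36, 49, 64, 81 → 100.
Putting it together: d-100.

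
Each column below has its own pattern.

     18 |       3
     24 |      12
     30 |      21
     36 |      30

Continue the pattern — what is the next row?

42  39

First component goes 18, 24, 30, 36 → 42 (+6 each step).
Second component: +9 each step; 3, 12, 21, 30 → 39.
Putting it together: 42  39.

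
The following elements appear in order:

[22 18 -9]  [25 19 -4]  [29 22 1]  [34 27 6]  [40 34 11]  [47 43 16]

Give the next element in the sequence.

First value — differences are 3, 4, 5, … (increasing by 1 each time): 22, 25, 29, 34, 40, 47 → 55.
Second value — differences are 1, 3, 5, … (increasing by 2 each time): 18, 19, 22, 27, 34, 43 → 54.
Third value: +5 each step; -9, -4, 1, 6, 11, 16 → 21.
Putting it together: [55 54 21].

[55 54 21]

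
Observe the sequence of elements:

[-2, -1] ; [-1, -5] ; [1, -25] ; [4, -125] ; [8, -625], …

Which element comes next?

For the first part, differences are 1, 2, 3, … (increasing by 1 each time): -2, -1, 1, 4, 8 → 13.
Second part: -1, -5, -25, -125, -625 → -3125 (×5 each step).
Combining the parts gives [13, -3125].

[13, -3125]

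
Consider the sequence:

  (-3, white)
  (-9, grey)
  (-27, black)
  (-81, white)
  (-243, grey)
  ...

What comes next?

(-729, black)

First part: -3, -9, -27, -81, -243 → -729 (×3 each step).
Shade: repeats white → grey → black, so white, grey, black, white, grey → black.
Combining the parts gives (-729, black).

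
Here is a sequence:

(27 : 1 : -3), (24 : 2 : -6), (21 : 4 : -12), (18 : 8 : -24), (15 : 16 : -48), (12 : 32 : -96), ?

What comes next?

First value goes 27, 24, 21, 18, 15, 12 → 9 (−3 each step).
Second value — ×2 each step: 1, 2, 4, 8, 16, 32 → 64.
Third value: -3, -6, -12, -24, -48, -96 → -192 (×2 each step).
Combining the parts gives (9 : 64 : -192).

(9 : 64 : -192)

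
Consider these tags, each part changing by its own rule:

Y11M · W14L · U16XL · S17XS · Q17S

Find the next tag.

O16M

Letter: letters move back 2 places in the alphabet, so Y, W, U, S, Q → O.
Second component: differences are 3, 2, 1, … (decreasing by 1 each time); 11, 14, 16, 17, 17 → 16.
Size: runs through clothing sizes XS→XL, so M, L, XL, XS, S → M.
Combining the parts gives O16M.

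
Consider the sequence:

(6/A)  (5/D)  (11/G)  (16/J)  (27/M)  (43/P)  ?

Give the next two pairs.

First entry: 6, 5, 11, 16, 27, 43 → 70 → 113 (each term is the sum of the two before it).
Letter: letters move forward 3 places in the alphabet; A, D, G, J, M, P → S → V.
Putting the parts together: (70/S) and then (113/V).

(70/S), (113/V)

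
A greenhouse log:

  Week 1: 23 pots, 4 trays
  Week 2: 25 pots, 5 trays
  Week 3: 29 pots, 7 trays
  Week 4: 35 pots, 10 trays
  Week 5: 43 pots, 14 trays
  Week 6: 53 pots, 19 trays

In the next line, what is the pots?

Pots: differences are 2, 4, 6, … (increasing by 2 each time); 23, 25, 29, 35, 43, 53 → 65.

65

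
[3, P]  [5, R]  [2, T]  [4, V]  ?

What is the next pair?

First component — alternating steps +2, −3, +2, −3, …: 3, 5, 2, 4 → 1.
Letter: P, R, T, V → X (letters move forward 2 places in the alphabet).
So the next pair is [1, X].

[1, X]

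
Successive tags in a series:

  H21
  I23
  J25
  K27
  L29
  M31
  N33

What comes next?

O35

Letter: letters move forward 1 place in the alphabet; H, I, J, K, L, M, N → O.
Second component — +2 each step: 21, 23, 25, 27, 29, 31, 33 → 35.
Putting it together: O35.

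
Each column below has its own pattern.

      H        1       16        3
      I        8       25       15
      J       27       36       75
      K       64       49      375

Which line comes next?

For the letter, letters move forward 1 place in the alphabet: H, I, J, K → L.
For the second component, perfect cubes: 1³, 2³, 3³, …: 1, 8, 27, 64 → 125.
Third component: perfect squares: 4², 5², 6², …, so 16, 25, 36, 49 → 64.
Fourth component goes 3, 15, 75, 375 → 1875 (×5 each step).
Combining the parts gives L  125  64  1875.

L  125  64  1875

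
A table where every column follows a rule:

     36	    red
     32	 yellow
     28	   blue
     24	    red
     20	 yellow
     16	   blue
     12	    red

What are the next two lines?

First component: 36, 32, 28, 24, 20, 16, 12 → 8 → 4 (−4 each step).
Colour: red, yellow, blue, red, yellow, blue, red → yellow → blue (repeats red → yellow → blue).
Putting the parts together: 8  yellow and then 4  blue.

8  yellow; 4  blue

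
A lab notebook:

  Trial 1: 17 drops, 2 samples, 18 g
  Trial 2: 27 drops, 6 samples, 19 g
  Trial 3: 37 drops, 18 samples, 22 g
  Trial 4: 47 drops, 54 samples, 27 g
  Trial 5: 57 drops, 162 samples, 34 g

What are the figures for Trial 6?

67 drops, 486 samples, 43 g

Drops — +10 each step: 17, 27, 37, 47, 57 → 67.
Samples — ×3 each step: 2, 6, 18, 54, 162 → 486.
G: 18, 19, 22, 27, 34 → 43 (differences are 1, 3, 5, … (increasing by 2 each time)).
Combining the parts gives 67 drops, 486 samples, 43 g.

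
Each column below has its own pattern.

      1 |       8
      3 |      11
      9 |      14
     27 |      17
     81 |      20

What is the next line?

243  23

First component: 1, 3, 9, 27, 81 → 243 (×3 each step).
Second component goes 8, 11, 14, 17, 20 → 23 (+3 each step).
Combining the parts gives 243  23.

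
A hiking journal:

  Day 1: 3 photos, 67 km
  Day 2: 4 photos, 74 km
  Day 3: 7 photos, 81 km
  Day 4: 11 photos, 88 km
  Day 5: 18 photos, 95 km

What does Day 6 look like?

Photos: 3, 4, 7, 11, 18 → 29 (each term is the sum of the two before it).
Km — +7 each step: 67, 74, 81, 88, 95 → 102.
So the next line is 29 photos, 102 km.

29 photos, 102 km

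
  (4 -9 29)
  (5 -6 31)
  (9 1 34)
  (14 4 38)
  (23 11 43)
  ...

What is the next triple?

First coordinate: each term is the sum of the two before it; 4, 5, 9, 14, 23 → 37.
Second coordinate: -9, -6, 1, 4, 11 → 14 (alternating steps +3, +7, +3, +7, …).
Third coordinate: differences are 2, 3, 4, … (increasing by 1 each time); 29, 31, 34, 38, 43 → 49.
So the next triple is (37 14 49).

(37 14 49)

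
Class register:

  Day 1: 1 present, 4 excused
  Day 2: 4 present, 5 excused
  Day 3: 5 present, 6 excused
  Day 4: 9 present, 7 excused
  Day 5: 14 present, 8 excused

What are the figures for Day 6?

For the present, each term is the sum of the two before it: 1, 4, 5, 9, 14 → 23.
Excused: +1 each step; 4, 5, 6, 7, 8 → 9.
Putting it together: 23 present, 9 excused.

23 present, 9 excused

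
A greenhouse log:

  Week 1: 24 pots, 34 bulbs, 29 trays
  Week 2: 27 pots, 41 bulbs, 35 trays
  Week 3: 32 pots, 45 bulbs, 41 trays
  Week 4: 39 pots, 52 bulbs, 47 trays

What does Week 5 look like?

Pots: differences are 3, 5, 7, … (increasing by 2 each time); 24, 27, 32, 39 → 48.
Bulbs goes 34, 41, 45, 52 → 56 (alternating steps +7, +4, +7, +4, …).
Trays: +6 each step; 29, 35, 41, 47 → 53.
So the next record is 48 pots, 56 bulbs, 53 trays.

48 pots, 56 bulbs, 53 trays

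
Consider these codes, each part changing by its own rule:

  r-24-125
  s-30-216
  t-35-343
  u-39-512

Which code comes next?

Letter: letters move forward 1 place in the alphabet, so r, s, t, u → v.
Second component: 24, 30, 35, 39 → 42 (differences are 6, 5, 4, … (decreasing by 1 each time)).
Third component goes 125, 216, 343, 512 → 729 (perfect cubes: 5³, 6³, 7³, …).
Combining the parts gives v-42-729.

v-42-729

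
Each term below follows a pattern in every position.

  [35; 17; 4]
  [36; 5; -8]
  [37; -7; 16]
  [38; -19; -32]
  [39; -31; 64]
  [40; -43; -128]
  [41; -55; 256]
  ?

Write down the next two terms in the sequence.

[42; -67; -512], [43; -79; 1024]

First slot: +1 each step; 35, 36, 37, 38, 39, 40, 41 → 42 → 43.
Second slot: −12 each step, so 17, 5, -7, -19, -31, -43, -55 → -67 → -79.
Third slot goes 4, -8, 16, -32, 64, -128, 256 → -512 → 1024 (×(-2) each step).
Putting the parts together: [42; -67; -512] and then [43; -79; 1024].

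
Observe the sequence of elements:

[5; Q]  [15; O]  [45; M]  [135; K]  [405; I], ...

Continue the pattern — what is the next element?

First value: 5, 15, 45, 135, 405 → 1215 (×3 each step).
Letter: letters move back 2 places in the alphabet; Q, O, M, K, I → G.
So the next element is [1215; G].

[1215; G]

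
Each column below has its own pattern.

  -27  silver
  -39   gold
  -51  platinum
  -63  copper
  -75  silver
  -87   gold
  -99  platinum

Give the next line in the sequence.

First component: −12 each step; -27, -39, -51, -63, -75, -87, -99 → -111.
Metal: silver, gold, platinum, copper, silver, gold, platinum → copper (repeats silver → gold → platinum → copper).
So the next line is -111  copper.

-111  copper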